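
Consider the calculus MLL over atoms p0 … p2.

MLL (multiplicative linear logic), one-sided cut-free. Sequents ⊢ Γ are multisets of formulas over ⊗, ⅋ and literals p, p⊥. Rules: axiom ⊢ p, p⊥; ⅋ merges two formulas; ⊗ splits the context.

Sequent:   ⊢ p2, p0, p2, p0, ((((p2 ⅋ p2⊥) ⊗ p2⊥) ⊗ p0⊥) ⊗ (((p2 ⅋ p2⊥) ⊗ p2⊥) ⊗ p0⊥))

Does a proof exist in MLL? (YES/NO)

Proof tree:
[⊗]  ⊢ p2, p0, p2, p0, ((((p2 ⅋ p2⊥) ⊗ p2⊥) ⊗ p0⊥) ⊗ (((p2 ⅋ p2⊥) ⊗ p2⊥) ⊗ p0⊥))
  [⊗]  ⊢ p2, p0, (((p2 ⅋ p2⊥) ⊗ p2⊥) ⊗ p0⊥)
    [⊗]  ⊢ p2, ((p2 ⅋ p2⊥) ⊗ p2⊥)
      [⅋]  ⊢ (p2 ⅋ p2⊥)
        [Ax]  ⊢ p2, p2⊥
      [Ax]  ⊢ p2, p2⊥
    [Ax]  ⊢ p0, p0⊥
  [⊗]  ⊢ p2, p0, (((p2 ⅋ p2⊥) ⊗ p2⊥) ⊗ p0⊥)
    [⊗]  ⊢ p2, ((p2 ⅋ p2⊥) ⊗ p2⊥)
      [⅋]  ⊢ (p2 ⅋ p2⊥)
        [Ax]  ⊢ p2, p2⊥
      [Ax]  ⊢ p2, p2⊥
    [Ax]  ⊢ p0, p0⊥

Result: YES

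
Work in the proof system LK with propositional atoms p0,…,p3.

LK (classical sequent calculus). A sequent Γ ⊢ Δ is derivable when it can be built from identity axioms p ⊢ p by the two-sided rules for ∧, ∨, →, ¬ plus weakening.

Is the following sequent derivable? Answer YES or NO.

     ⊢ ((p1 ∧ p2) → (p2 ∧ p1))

Derivation (root first):
[→R]  ⊢ ((p1 ∧ p2) → (p2 ∧ p1))
  [∧L] (p1 ∧ p2) ⊢ (p2 ∧ p1)
    [∧R] p1, p2 ⊢ (p2 ∧ p1)
      [Ax] p2 ⊢ p2
      [Ax] p1 ⊢ p1

Result: YES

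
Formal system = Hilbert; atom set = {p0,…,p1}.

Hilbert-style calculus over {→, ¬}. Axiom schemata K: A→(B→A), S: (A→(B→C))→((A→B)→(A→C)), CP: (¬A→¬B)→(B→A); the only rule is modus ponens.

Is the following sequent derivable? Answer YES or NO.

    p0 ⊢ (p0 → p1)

Truth-table refutation:
  v=00: Γ:[p0=F] Δ:[(p0 → p1)=T] refutes=False
  v=01: Γ:[p0=F] Δ:[(p0 → p1)=T] refutes=False
  v=10: Γ:[p0=T] Δ:[(p0 → p1)=F] refutes=True  ← countermodel

Result: NO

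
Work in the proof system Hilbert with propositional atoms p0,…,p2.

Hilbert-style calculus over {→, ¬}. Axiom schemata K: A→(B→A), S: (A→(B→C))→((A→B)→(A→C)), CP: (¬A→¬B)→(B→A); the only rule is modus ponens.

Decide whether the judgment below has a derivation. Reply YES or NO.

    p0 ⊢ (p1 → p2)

Truth-table refutation:
  v=000: Γ:[p0=F] Δ:[(p1 → p2)=T] refutes=False
  v=001: Γ:[p0=F] Δ:[(p1 → p2)=T] refutes=False
  v=010: Γ:[p0=F] Δ:[(p1 → p2)=F] refutes=False
  v=011: Γ:[p0=F] Δ:[(p1 → p2)=T] refutes=False
  v=100: Γ:[p0=T] Δ:[(p1 → p2)=T] refutes=False
  v=101: Γ:[p0=T] Δ:[(p1 → p2)=T] refutes=False
  v=110: Γ:[p0=T] Δ:[(p1 → p2)=F] refutes=True  ← countermodel

Result: NO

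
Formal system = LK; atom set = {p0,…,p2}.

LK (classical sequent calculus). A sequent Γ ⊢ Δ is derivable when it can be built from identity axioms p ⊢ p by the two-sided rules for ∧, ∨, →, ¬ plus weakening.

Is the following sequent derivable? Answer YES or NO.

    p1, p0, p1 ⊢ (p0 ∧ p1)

Proof tree:
[WL] p1, p0, p1 ⊢ (p0 ∧ p1)
  [∧R] p1, p0 ⊢ (p0 ∧ p1)
    [Ax] p0 ⊢ p0
    [Ax] p1 ⊢ p1

Result: YES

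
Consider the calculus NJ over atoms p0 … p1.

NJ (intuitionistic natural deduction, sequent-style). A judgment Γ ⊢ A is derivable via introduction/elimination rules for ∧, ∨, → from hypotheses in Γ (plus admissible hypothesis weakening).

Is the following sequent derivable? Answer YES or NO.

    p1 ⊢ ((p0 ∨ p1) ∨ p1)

Derivation (root first):
[∨I₁] p1 ⊢ ((p0 ∨ p1) ∨ p1)
  [∨I₂] p1 ⊢ (p0 ∨ p1)
    [Ax] p1 ⊢ p1

Result: YES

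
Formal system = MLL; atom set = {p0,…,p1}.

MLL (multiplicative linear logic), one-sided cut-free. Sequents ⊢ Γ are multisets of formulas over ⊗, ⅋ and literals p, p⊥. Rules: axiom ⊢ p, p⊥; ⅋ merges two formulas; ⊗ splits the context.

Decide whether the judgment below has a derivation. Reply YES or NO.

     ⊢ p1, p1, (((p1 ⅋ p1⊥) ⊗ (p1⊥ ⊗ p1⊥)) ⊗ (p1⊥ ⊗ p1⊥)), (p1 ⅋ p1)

Derivation trace:
[⅋]  ⊢ p1, p1, (((p1 ⅋ p1⊥) ⊗ (p1⊥ ⊗ p1⊥)) ⊗ (p1⊥ ⊗ p1⊥)), (p1 ⅋ p1)
  [⊗]  ⊢ p1, p1, p1, p1, (((p1 ⅋ p1⊥) ⊗ (p1⊥ ⊗ p1⊥)) ⊗ (p1⊥ ⊗ p1⊥))
    [⊗]  ⊢ p1, p1, ((p1 ⅋ p1⊥) ⊗ (p1⊥ ⊗ p1⊥))
      [⅋]  ⊢ (p1 ⅋ p1⊥)
        [Ax]  ⊢ p1, p1⊥
      [⊗]  ⊢ p1, p1, (p1⊥ ⊗ p1⊥)
        [Ax]  ⊢ p1, p1⊥
        [Ax]  ⊢ p1, p1⊥
    [⊗]  ⊢ p1, p1, (p1⊥ ⊗ p1⊥)
      [Ax]  ⊢ p1, p1⊥
      [Ax]  ⊢ p1, p1⊥

Result: YES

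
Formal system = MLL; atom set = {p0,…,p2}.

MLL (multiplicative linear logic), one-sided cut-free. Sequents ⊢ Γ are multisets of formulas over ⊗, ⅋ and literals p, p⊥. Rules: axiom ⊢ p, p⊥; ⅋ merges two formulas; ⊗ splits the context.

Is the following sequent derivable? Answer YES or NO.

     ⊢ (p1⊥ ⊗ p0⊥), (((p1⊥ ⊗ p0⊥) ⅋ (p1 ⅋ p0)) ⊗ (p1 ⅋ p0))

Proof tree:
[⊗]  ⊢ (p1⊥ ⊗ p0⊥), (((p1⊥ ⊗ p0⊥) ⅋ (p1 ⅋ p0)) ⊗ (p1 ⅋ p0))
  [⅋]  ⊢ ((p1⊥ ⊗ p0⊥) ⅋ (p1 ⅋ p0))
    [⅋]  ⊢ (p1⊥ ⊗ p0⊥), (p1 ⅋ p0)
      [⊗]  ⊢ p1, p0, (p1⊥ ⊗ p0⊥)
        [Ax]  ⊢ p1, p1⊥
        [Ax]  ⊢ p0, p0⊥
  [⅋]  ⊢ (p1⊥ ⊗ p0⊥), (p1 ⅋ p0)
    [⊗]  ⊢ p1, p0, (p1⊥ ⊗ p0⊥)
      [Ax]  ⊢ p1, p1⊥
      [Ax]  ⊢ p0, p0⊥

Result: YES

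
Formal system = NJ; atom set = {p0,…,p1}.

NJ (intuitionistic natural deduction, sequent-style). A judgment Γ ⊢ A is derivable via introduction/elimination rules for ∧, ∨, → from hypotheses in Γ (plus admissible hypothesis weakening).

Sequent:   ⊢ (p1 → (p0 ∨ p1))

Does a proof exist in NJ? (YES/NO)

Proof tree:
[→I]  ⊢ (p1 → (p0 ∨ p1))
  [∨I₂] p1 ⊢ (p0 ∨ p1)
    [Ax] p1 ⊢ p1

Result: YES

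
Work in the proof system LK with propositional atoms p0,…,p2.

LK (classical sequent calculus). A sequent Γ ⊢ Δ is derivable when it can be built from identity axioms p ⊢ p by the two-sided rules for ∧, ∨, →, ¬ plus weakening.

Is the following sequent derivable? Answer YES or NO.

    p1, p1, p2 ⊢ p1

Proof tree:
[WL] p1, p1, p2 ⊢ p1
  [WL] p1, p1 ⊢ p1
    [Ax] p1 ⊢ p1

Result: YES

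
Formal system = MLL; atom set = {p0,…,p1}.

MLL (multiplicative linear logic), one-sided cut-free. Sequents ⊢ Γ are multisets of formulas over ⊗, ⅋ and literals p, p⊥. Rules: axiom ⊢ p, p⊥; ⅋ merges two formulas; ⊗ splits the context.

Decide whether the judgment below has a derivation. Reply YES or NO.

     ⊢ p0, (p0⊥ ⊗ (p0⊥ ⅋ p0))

Derivation trace:
[⊗]  ⊢ p0, (p0⊥ ⊗ (p0⊥ ⅋ p0))
  [Ax]  ⊢ p0, p0⊥
  [⅋]  ⊢ (p0⊥ ⅋ p0)
    [Ax]  ⊢ p0, p0⊥

Result: YES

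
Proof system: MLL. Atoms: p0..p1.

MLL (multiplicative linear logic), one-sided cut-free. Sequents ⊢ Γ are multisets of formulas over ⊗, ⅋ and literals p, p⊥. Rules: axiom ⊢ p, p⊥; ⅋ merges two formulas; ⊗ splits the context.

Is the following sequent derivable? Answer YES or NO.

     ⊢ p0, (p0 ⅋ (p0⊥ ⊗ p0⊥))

Proof tree:
[⅋]  ⊢ p0, (p0 ⅋ (p0⊥ ⊗ p0⊥))
  [⊗]  ⊢ p0, p0, (p0⊥ ⊗ p0⊥)
    [Ax]  ⊢ p0, p0⊥
    [Ax]  ⊢ p0, p0⊥

Result: YES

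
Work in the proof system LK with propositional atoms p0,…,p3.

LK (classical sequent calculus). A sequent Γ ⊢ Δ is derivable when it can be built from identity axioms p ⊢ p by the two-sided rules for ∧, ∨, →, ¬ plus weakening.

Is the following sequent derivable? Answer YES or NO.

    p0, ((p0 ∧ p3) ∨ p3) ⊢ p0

Derivation (root first):
[∨L] p0, ((p0 ∧ p3) ∨ p3) ⊢ p0
  [∧L] (p0 ∧ p3) ⊢ p0
    [WL] p0, p3 ⊢ p0
      [Ax] p0 ⊢ p0
  [WL] p0, p3 ⊢ p0
    [Ax] p0 ⊢ p0

Result: YES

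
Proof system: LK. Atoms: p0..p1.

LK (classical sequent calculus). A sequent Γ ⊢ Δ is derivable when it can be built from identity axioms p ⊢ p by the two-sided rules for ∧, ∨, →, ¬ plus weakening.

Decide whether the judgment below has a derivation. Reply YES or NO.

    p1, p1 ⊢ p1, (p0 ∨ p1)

Derivation trace:
[∨R] p1, p1 ⊢ p1, (p0 ∨ p1)
  [WR] p1, p1 ⊢ p1, p0, p1
    [WL] p1, p1 ⊢ p1, p0
      [WR] p1 ⊢ p1, p0
        [Ax] p1 ⊢ p1

Result: YES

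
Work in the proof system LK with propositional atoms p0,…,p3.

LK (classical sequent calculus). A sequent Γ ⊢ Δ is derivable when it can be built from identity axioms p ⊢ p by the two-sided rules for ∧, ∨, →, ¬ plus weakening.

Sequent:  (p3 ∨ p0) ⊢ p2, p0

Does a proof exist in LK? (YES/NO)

Search for a countermodel by truth-table:
  v=0000: Γ:[(p3 ∨ p0)=F] Δ:[p2=F, p0=F] refutes=False
  v=0001: Γ:[(p3 ∨ p0)=T] Δ:[p2=F, p0=F] refutes=True  ← countermodel

Result: NO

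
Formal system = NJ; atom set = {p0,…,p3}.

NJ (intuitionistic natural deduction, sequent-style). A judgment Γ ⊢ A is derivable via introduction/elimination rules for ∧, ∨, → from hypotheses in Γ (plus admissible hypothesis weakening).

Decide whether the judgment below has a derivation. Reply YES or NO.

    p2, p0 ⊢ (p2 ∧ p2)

Derivation (root first):
[∧I] p2, p0 ⊢ (p2 ∧ p2)
  [Wk] p2, p0 ⊢ p2
    [Ax] p2 ⊢ p2
  [Ax] p2 ⊢ p2

Result: YES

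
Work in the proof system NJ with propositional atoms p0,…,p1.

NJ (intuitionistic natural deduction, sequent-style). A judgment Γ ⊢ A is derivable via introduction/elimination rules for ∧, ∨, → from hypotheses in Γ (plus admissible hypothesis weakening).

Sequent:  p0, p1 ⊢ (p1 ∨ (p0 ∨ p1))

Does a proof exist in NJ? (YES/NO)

Proof tree:
[Wk] p0, p1 ⊢ (p1 ∨ (p0 ∨ p1))
  [∨I₂] p0 ⊢ (p1 ∨ (p0 ∨ p1))
    [∨I₁] p0 ⊢ (p0 ∨ p1)
      [Ax] p0 ⊢ p0

Result: YES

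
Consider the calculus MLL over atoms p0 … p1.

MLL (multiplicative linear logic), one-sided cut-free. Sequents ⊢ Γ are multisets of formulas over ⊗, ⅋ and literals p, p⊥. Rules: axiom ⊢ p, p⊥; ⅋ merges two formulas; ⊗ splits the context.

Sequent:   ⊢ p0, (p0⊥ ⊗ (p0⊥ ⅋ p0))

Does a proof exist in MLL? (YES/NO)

Proof tree:
[⊗]  ⊢ p0, (p0⊥ ⊗ (p0⊥ ⅋ p0))
  [Ax]  ⊢ p0, p0⊥
  [⅋]  ⊢ (p0⊥ ⅋ p0)
    [Ax]  ⊢ p0, p0⊥

Result: YES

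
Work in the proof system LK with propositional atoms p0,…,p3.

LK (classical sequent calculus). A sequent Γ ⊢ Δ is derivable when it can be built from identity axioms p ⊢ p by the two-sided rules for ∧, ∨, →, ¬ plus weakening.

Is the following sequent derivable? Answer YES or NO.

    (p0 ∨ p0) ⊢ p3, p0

Derivation (root first):
[∨L] (p0 ∨ p0) ⊢ p3, p0
  [WR] p0 ⊢ p0, p3
    [Ax] p0 ⊢ p0
  [WR] p0 ⊢ p0, p3
    [Ax] p0 ⊢ p0

Result: YES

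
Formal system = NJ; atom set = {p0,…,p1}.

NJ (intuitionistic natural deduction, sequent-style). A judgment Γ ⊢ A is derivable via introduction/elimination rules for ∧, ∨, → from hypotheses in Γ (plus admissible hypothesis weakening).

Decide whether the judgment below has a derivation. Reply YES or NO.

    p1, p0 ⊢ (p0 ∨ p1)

Proof tree:
[Wk] p1, p0 ⊢ (p0 ∨ p1)
  [∨I₂] p1 ⊢ (p0 ∨ p1)
    [Ax] p1 ⊢ p1

Result: YES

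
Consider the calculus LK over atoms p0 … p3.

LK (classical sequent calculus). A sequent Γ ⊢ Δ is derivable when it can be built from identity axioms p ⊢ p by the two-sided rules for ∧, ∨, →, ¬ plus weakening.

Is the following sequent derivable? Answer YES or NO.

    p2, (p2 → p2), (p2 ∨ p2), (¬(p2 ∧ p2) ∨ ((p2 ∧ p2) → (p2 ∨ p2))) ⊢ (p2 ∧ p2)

Derivation trace:
[∨L] p2, (p2 → p2), (p2 ∨ p2), (¬(p2 ∧ p2) ∨ ((p2 ∧ p2) → (p2 ∨ p2))) ⊢ (p2 ∧ p2)
  [¬L] p2, (p2 → p2), ¬(p2 ∧ p2) ⊢ 
    [→L] p2, (p2 → p2) ⊢ (p2 ∧ p2)
      [Ax] p2 ⊢ p2
      [∧R] p2 ⊢ (p2 ∧ p2)
        [Ax] p2 ⊢ p2
        [Ax] p2 ⊢ p2
  [→L] (p2 ∨ p2), ((p2 ∧ p2) → (p2 ∨ p2)) ⊢ (p2 ∧ p2)
    [∨L] (p2 ∨ p2) ⊢ (p2 ∧ p2)
      [∧R] p2 ⊢ (p2 ∧ p2)
        [Ax] p2 ⊢ p2
        [Ax] p2 ⊢ p2
      [∧R] p2 ⊢ (p2 ∧ p2)
        [Ax] p2 ⊢ p2
        [Ax] p2 ⊢ p2
    [∨L] (p2 ∨ p2) ⊢ (p2 ∧ p2)
      [∧R] p2 ⊢ (p2 ∧ p2)
        [Ax] p2 ⊢ p2
        [Ax] p2 ⊢ p2
      [∧R] p2 ⊢ (p2 ∧ p2)
        [Ax] p2 ⊢ p2
        [Ax] p2 ⊢ p2

Result: YES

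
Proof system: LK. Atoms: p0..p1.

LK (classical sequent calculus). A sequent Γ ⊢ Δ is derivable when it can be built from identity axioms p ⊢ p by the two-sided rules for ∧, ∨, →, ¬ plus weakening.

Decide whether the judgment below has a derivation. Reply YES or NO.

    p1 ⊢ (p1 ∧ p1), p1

Derivation trace:
[WR] p1 ⊢ (p1 ∧ p1), p1
  [∧R] p1 ⊢ (p1 ∧ p1)
    [Ax] p1 ⊢ p1
    [Ax] p1 ⊢ p1

Result: YES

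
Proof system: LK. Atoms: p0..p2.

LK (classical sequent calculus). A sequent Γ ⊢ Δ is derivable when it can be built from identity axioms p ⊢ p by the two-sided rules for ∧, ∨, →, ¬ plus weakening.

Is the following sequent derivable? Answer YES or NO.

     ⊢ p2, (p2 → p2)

Derivation (root first):
[→R]  ⊢ p2, (p2 → p2)
  [WR] p2 ⊢ p2, p2
    [Ax] p2 ⊢ p2

Result: YES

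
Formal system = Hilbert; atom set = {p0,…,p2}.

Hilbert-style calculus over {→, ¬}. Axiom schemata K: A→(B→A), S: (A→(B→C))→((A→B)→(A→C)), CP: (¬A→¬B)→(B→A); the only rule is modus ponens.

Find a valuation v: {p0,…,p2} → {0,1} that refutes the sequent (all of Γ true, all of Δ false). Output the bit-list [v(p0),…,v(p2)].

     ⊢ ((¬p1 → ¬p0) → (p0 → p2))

Search for a countermodel by truth-table:
  v=000: Γ:[] Δ:[((¬p1 → ¬p0) → (p0 → p2))=T] refutes=False
  v=001: Γ:[] Δ:[((¬p1 → ¬p0) → (p0 → p2))=T] refutes=False
  v=010: Γ:[] Δ:[((¬p1 → ¬p0) → (p0 → p2))=T] refutes=False
  v=011: Γ:[] Δ:[((¬p1 → ¬p0) → (p0 → p2))=T] refutes=False
  v=100: Γ:[] Δ:[((¬p1 → ¬p0) → (p0 → p2))=T] refutes=False
  v=101: Γ:[] Δ:[((¬p1 → ¬p0) → (p0 → p2))=T] refutes=False
  v=110: Γ:[] Δ:[((¬p1 → ¬p0) → (p0 → p2))=F] refutes=True  ← countermodel

Result: [1, 1, 0]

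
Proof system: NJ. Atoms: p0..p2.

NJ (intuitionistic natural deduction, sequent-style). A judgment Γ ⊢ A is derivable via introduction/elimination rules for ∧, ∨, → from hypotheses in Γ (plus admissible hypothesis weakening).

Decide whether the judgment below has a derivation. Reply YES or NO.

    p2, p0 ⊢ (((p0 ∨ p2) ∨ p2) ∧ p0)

Proof tree:
[∧I] p2, p0 ⊢ (((p0 ∨ p2) ∨ p2) ∧ p0)
  [∨I₁] p2 ⊢ ((p0 ∨ p2) ∨ p2)
    [∨I₂] p2 ⊢ (p0 ∨ p2)
      [Ax] p2 ⊢ p2
  [Ax] p0 ⊢ p0

Result: YES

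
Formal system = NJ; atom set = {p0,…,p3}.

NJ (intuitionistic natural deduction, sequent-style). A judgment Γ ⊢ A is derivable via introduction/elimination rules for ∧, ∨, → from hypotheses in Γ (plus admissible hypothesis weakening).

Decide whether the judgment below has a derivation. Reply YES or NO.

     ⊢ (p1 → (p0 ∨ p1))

Derivation (root first):
[→I]  ⊢ (p1 → (p0 ∨ p1))
  [∨I₂] p1 ⊢ (p0 ∨ p1)
    [Ax] p1 ⊢ p1

Result: YES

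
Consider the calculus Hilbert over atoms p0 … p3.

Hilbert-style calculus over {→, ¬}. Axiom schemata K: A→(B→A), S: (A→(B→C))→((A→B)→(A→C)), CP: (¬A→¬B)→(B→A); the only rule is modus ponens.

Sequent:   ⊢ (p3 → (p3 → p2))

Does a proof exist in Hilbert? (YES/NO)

Enumerate valuations to refute Γ ⊢ Δ:
  v=0000: Γ:[] Δ:[(p3 → (p3 → p2))=T] refutes=False
  v=0001: Γ:[] Δ:[(p3 → (p3 → p2))=F] refutes=True  ← countermodel

Result: NO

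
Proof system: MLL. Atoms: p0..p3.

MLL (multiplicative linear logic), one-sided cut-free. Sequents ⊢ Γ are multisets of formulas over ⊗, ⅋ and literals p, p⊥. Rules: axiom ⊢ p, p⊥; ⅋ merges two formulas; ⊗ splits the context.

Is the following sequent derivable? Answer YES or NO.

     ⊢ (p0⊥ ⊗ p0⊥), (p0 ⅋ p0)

Derivation (root first):
[⅋]  ⊢ (p0⊥ ⊗ p0⊥), (p0 ⅋ p0)
  [⊗]  ⊢ p0, p0, (p0⊥ ⊗ p0⊥)
    [Ax]  ⊢ p0, p0⊥
    [Ax]  ⊢ p0, p0⊥

Result: YES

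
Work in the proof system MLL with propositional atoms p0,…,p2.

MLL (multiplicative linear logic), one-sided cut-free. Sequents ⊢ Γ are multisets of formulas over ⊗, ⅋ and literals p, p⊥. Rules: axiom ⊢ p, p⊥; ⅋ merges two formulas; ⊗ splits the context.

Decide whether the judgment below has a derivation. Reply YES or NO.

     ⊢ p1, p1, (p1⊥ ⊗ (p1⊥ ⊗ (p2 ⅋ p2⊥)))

Derivation (root first):
[⊗]  ⊢ p1, p1, (p1⊥ ⊗ (p1⊥ ⊗ (p2 ⅋ p2⊥)))
  [Ax]  ⊢ p1, p1⊥
  [⊗]  ⊢ p1, (p1⊥ ⊗ (p2 ⅋ p2⊥))
    [Ax]  ⊢ p1, p1⊥
    [⅋]  ⊢ (p2 ⅋ p2⊥)
      [Ax]  ⊢ p2, p2⊥

Result: YES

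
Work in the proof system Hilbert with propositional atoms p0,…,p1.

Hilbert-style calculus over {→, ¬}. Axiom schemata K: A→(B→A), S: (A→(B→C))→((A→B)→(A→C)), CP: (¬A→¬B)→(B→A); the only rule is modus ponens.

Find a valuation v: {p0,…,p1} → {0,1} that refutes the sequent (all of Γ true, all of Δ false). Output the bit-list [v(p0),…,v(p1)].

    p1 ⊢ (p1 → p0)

Enumerate valuations to refute Γ ⊢ Δ:
  v=00: Γ:[p1=F] Δ:[(p1 → p0)=T] refutes=False
  v=01: Γ:[p1=T] Δ:[(p1 → p0)=F] refutes=True  ← countermodel

Result: [0, 1]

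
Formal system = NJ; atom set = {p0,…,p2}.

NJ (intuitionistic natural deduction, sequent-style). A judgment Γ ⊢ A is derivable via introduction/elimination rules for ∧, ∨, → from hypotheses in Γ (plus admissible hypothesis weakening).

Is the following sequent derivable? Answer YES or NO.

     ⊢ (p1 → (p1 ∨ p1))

Derivation (root first):
[→I]  ⊢ (p1 → (p1 ∨ p1))
  [∨I₁] p1 ⊢ (p1 ∨ p1)
    [Ax] p1 ⊢ p1

Result: YES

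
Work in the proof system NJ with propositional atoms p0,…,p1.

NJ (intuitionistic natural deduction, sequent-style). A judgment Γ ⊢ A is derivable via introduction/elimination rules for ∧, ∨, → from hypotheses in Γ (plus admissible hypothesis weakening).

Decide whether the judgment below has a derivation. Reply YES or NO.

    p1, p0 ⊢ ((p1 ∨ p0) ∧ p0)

Derivation (root first):
[∧I] p1, p0 ⊢ ((p1 ∨ p0) ∧ p0)
  [∨I₁] p1 ⊢ (p1 ∨ p0)
    [Ax] p1 ⊢ p1
  [Ax] p0 ⊢ p0

Result: YES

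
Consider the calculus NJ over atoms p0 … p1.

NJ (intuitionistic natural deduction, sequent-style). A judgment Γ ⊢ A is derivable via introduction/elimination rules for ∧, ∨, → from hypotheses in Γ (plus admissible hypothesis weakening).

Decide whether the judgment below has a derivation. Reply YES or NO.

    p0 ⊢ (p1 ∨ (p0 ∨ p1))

Derivation trace:
[∨I₂] p0 ⊢ (p1 ∨ (p0 ∨ p1))
  [∨I₁] p0 ⊢ (p0 ∨ p1)
    [Ax] p0 ⊢ p0

Result: YES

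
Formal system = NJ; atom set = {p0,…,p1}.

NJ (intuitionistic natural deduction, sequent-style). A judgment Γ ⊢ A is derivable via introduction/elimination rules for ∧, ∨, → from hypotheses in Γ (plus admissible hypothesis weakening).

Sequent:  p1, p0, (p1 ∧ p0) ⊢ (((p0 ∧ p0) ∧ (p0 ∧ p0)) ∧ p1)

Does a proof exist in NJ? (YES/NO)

Derivation (root first):
[Wk] p1, p0, (p1 ∧ p0) ⊢ (((p0 ∧ p0) ∧ (p0 ∧ p0)) ∧ p1)
  [∧I] p1, p0 ⊢ (((p0 ∧ p0) ∧ (p0 ∧ p0)) ∧ p1)
    [∧I] p0 ⊢ ((p0 ∧ p0) ∧ (p0 ∧ p0))
      [∧I] p0 ⊢ (p0 ∧ p0)
        [Ax] p0 ⊢ p0
        [Ax] p0 ⊢ p0
      [∧I] p0 ⊢ (p0 ∧ p0)
        [Ax] p0 ⊢ p0
        [Ax] p0 ⊢ p0
    [Wk] p1, p1 ⊢ p1
      [Ax] p1 ⊢ p1

Result: YES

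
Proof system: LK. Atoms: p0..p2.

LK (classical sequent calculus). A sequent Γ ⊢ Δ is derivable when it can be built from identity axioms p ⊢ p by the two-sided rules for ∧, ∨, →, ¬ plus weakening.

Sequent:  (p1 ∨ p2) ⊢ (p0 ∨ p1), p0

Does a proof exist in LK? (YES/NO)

Search for a countermodel by truth-table:
  v=000: Γ:[(p1 ∨ p2)=F] Δ:[(p0 ∨ p1)=F, p0=F] refutes=False
  v=001: Γ:[(p1 ∨ p2)=T] Δ:[(p0 ∨ p1)=F, p0=F] refutes=True  ← countermodel

Result: NO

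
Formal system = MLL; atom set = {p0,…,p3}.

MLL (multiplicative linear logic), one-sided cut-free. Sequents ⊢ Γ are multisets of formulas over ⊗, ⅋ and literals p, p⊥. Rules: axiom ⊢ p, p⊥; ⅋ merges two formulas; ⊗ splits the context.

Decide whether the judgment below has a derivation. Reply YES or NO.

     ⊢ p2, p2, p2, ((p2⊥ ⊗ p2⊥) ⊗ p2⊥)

Proof tree:
[⊗]  ⊢ p2, p2, p2, ((p2⊥ ⊗ p2⊥) ⊗ p2⊥)
  [⊗]  ⊢ p2, p2, (p2⊥ ⊗ p2⊥)
    [Ax]  ⊢ p2, p2⊥
    [Ax]  ⊢ p2, p2⊥
  [Ax]  ⊢ p2, p2⊥

Result: YES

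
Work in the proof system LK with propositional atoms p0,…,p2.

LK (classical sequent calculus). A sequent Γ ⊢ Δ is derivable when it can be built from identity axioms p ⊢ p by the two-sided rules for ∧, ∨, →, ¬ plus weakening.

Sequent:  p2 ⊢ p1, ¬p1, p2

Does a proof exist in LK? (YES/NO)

Proof tree:
[WR] p2 ⊢ p1, ¬p1, p2
  [WL] p2 ⊢ p1, ¬p1
    [¬R]  ⊢ p1, ¬p1
      [Ax] p1 ⊢ p1

Result: YES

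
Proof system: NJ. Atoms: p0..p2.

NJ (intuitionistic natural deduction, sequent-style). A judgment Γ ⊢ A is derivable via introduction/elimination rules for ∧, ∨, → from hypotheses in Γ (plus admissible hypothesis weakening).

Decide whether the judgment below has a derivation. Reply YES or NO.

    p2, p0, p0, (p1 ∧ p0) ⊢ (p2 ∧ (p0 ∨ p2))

Derivation (root first):
[Wk] p2, p0, p0, (p1 ∧ p0) ⊢ (p2 ∧ (p0 ∨ p2))
  [Wk] p2, p0, p0 ⊢ (p2 ∧ (p0 ∨ p2))
    [∧I] p2, p0 ⊢ (p2 ∧ (p0 ∨ p2))
      [Ax] p2 ⊢ p2
      [∨I₁] p0 ⊢ (p0 ∨ p2)
        [Ax] p0 ⊢ p0

Result: YES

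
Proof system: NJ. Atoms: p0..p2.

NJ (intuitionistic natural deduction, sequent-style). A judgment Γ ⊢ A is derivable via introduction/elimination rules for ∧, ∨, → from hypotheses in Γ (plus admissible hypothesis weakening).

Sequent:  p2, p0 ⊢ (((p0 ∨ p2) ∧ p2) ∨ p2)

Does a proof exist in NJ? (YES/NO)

Derivation (root first):
[∨I₁] p2, p0 ⊢ (((p0 ∨ p2) ∧ p2) ∨ p2)
  [∧I] p2, p0 ⊢ ((p0 ∨ p2) ∧ p2)
    [∨I₂] p2, p0 ⊢ (p0 ∨ p2)
      [Wk] p2, p0 ⊢ p2
        [Ax] p2 ⊢ p2
    [Ax] p2 ⊢ p2

Result: YES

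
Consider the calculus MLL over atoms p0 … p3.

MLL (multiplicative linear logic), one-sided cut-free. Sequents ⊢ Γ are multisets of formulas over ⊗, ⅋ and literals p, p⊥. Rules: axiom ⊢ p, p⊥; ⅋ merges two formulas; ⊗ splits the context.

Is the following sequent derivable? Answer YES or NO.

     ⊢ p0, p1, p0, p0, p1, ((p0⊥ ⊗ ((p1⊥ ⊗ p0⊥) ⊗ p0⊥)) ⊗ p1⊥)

Derivation (root first):
[⊗]  ⊢ p0, p1, p0, p0, p1, ((p0⊥ ⊗ ((p1⊥ ⊗ p0⊥) ⊗ p0⊥)) ⊗ p1⊥)
  [⊗]  ⊢ p0, p1, p0, p0, (p0⊥ ⊗ ((p1⊥ ⊗ p0⊥) ⊗ p0⊥))
    [Ax]  ⊢ p0, p0⊥
    [⊗]  ⊢ p1, p0, p0, ((p1⊥ ⊗ p0⊥) ⊗ p0⊥)
      [⊗]  ⊢ p1, p0, (p1⊥ ⊗ p0⊥)
        [Ax]  ⊢ p1, p1⊥
        [Ax]  ⊢ p0, p0⊥
      [Ax]  ⊢ p0, p0⊥
  [Ax]  ⊢ p1, p1⊥

Result: YES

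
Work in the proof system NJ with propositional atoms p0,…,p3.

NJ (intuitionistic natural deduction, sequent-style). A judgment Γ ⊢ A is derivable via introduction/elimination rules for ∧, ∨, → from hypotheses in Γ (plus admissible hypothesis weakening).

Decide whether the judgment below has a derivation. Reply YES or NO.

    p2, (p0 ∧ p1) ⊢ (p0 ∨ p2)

Derivation (root first):
[Wk] p2, (p0 ∧ p1) ⊢ (p0 ∨ p2)
  [∨I₂] p2 ⊢ (p0 ∨ p2)
    [Ax] p2 ⊢ p2

Result: YES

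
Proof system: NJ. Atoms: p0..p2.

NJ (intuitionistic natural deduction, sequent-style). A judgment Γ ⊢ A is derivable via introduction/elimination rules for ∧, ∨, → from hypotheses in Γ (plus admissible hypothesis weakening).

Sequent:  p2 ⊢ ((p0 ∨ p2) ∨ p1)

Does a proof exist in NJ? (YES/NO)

Proof tree:
[∨I₁] p2 ⊢ ((p0 ∨ p2) ∨ p1)
  [∨I₂] p2 ⊢ (p0 ∨ p2)
    [Ax] p2 ⊢ p2

Result: YES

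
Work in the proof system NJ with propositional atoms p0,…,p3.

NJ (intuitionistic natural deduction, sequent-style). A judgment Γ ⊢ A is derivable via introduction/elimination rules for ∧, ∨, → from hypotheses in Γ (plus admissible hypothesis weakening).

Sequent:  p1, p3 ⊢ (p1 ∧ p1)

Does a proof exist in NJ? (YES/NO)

Derivation (root first):
[∧I] p1, p3 ⊢ (p1 ∧ p1)
  [Ax] p1 ⊢ p1
  [Wk] p1, p3 ⊢ p1
    [Ax] p1 ⊢ p1

Result: YES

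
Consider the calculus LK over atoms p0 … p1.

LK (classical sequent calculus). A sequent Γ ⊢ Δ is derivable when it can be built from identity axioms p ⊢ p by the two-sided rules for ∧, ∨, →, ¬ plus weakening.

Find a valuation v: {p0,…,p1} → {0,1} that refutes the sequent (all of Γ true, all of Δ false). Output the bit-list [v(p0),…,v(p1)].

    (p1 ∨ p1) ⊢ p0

Truth-table refutation:
  v=00: Γ:[(p1 ∨ p1)=F] Δ:[p0=F] refutes=False
  v=01: Γ:[(p1 ∨ p1)=T] Δ:[p0=F] refutes=True  ← countermodel

Result: [0, 1]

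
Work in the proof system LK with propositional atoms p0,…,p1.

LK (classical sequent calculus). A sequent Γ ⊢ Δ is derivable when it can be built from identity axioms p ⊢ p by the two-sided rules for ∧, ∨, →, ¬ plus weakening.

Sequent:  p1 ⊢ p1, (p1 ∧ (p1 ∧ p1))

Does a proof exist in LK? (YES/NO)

Proof tree:
[∧R] p1 ⊢ p1, (p1 ∧ (p1 ∧ p1))
  [WR] p1 ⊢ p1, p1
    [Ax] p1 ⊢ p1
  [∧R] p1 ⊢ (p1 ∧ p1)
    [Ax] p1 ⊢ p1
    [Ax] p1 ⊢ p1

Result: YES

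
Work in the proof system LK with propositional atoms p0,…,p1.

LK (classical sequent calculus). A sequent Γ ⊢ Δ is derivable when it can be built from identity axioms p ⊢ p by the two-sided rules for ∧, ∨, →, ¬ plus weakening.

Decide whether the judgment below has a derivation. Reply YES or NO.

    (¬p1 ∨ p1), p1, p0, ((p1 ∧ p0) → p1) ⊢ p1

Proof tree:
[→L] (¬p1 ∨ p1), p1, p0, ((p1 ∧ p0) → p1) ⊢ p1
  [∧R] (¬p1 ∨ p1), p1, p0 ⊢ (p1 ∧ p0)
    [∨L] p1, (¬p1 ∨ p1) ⊢ p1
      [¬L] p1, ¬p1 ⊢ 
        [Ax] p1 ⊢ p1
      [Ax] p1 ⊢ p1
    [Ax] p0 ⊢ p0
  [Ax] p1 ⊢ p1

Result: YES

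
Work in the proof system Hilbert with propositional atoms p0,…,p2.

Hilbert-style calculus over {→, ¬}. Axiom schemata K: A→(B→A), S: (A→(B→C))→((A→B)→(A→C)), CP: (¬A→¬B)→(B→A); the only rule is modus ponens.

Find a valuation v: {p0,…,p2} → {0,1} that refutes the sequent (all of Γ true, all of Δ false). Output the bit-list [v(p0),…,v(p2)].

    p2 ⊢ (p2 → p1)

Truth-table refutation:
  v=000: Γ:[p2=F] Δ:[(p2 → p1)=T] refutes=False
  v=001: Γ:[p2=T] Δ:[(p2 → p1)=F] refutes=True  ← countermodel

Result: [0, 0, 1]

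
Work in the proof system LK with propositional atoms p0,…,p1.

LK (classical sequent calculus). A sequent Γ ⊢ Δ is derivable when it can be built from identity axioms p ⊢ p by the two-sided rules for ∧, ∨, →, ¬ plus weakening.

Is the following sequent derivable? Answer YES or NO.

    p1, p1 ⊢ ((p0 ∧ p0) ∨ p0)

Search for a countermodel by truth-table:
  v=00: Γ:[p1=F, p1=F] Δ:[((p0 ∧ p0) ∨ p0)=F] refutes=False
  v=01: Γ:[p1=T, p1=T] Δ:[((p0 ∧ p0) ∨ p0)=F] refutes=True  ← countermodel

Result: NO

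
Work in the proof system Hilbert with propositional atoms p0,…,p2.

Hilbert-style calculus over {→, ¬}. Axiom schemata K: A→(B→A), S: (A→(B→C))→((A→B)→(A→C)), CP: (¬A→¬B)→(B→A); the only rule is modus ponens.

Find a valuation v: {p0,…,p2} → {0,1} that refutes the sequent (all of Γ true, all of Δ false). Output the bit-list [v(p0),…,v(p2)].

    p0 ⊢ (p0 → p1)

Enumerate valuations to refute Γ ⊢ Δ:
  v=000: Γ:[p0=F] Δ:[(p0 → p1)=T] refutes=False
  v=001: Γ:[p0=F] Δ:[(p0 → p1)=T] refutes=False
  v=010: Γ:[p0=F] Δ:[(p0 → p1)=T] refutes=False
  v=011: Γ:[p0=F] Δ:[(p0 → p1)=T] refutes=False
  v=100: Γ:[p0=T] Δ:[(p0 → p1)=F] refutes=True  ← countermodel

Result: [1, 0, 0]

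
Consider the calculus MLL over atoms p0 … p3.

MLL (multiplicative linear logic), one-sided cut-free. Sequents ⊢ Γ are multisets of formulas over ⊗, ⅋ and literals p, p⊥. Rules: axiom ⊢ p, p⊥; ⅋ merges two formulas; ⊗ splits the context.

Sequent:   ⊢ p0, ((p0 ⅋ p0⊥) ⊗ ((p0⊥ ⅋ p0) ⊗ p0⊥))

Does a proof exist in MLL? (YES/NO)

Proof tree:
[⊗]  ⊢ p0, ((p0 ⅋ p0⊥) ⊗ ((p0⊥ ⅋ p0) ⊗ p0⊥))
  [⅋]  ⊢ (p0 ⅋ p0⊥)
    [Ax]  ⊢ p0, p0⊥
  [⊗]  ⊢ p0, ((p0⊥ ⅋ p0) ⊗ p0⊥)
    [⅋]  ⊢ (p0⊥ ⅋ p0)
      [Ax]  ⊢ p0, p0⊥
    [Ax]  ⊢ p0, p0⊥

Result: YES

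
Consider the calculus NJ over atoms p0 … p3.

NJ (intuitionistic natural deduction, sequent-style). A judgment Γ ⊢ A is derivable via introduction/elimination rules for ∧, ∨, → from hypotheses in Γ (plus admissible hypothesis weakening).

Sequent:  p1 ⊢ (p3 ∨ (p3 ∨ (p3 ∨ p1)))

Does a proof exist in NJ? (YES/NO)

Proof tree:
[∨I₂] p1 ⊢ (p3 ∨ (p3 ∨ (p3 ∨ p1)))
  [∨I₂] p1 ⊢ (p3 ∨ (p3 ∨ p1))
    [∨I₂] p1 ⊢ (p3 ∨ p1)
      [Ax] p1 ⊢ p1

Result: YES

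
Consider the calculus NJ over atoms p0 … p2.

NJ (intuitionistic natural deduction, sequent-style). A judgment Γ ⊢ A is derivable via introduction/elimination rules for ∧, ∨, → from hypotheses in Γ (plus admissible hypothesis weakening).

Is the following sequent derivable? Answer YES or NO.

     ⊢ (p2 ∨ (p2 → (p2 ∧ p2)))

Proof tree:
[∨I₂]  ⊢ (p2 ∨ (p2 → (p2 ∧ p2)))
  [→I]  ⊢ (p2 → (p2 ∧ p2))
    [∧I] p2 ⊢ (p2 ∧ p2)
      [Ax] p2 ⊢ p2
      [Ax] p2 ⊢ p2

Result: YES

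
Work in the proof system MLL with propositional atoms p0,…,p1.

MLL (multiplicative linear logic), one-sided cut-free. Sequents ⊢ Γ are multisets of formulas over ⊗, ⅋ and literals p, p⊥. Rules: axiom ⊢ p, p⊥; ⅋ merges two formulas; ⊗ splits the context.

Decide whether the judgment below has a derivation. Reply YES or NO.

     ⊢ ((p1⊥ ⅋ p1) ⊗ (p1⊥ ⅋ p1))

Derivation (root first):
[⊗]  ⊢ ((p1⊥ ⅋ p1) ⊗ (p1⊥ ⅋ p1))
  [⅋]  ⊢ (p1⊥ ⅋ p1)
    [Ax]  ⊢ p1, p1⊥
  [⅋]  ⊢ (p1⊥ ⅋ p1)
    [Ax]  ⊢ p1, p1⊥

Result: YES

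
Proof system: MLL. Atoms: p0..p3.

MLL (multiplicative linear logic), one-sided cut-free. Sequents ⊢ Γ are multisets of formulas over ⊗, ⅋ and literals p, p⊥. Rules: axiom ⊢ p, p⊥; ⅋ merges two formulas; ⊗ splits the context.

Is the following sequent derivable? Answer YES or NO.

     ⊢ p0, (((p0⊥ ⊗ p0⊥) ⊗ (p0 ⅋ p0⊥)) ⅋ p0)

Proof tree:
[⅋]  ⊢ p0, (((p0⊥ ⊗ p0⊥) ⊗ (p0 ⅋ p0⊥)) ⅋ p0)
  [⊗]  ⊢ p0, p0, ((p0⊥ ⊗ p0⊥) ⊗ (p0 ⅋ p0⊥))
    [⊗]  ⊢ p0, p0, (p0⊥ ⊗ p0⊥)
      [Ax]  ⊢ p0, p0⊥
      [Ax]  ⊢ p0, p0⊥
    [⅋]  ⊢ (p0 ⅋ p0⊥)
      [Ax]  ⊢ p0, p0⊥

Result: YES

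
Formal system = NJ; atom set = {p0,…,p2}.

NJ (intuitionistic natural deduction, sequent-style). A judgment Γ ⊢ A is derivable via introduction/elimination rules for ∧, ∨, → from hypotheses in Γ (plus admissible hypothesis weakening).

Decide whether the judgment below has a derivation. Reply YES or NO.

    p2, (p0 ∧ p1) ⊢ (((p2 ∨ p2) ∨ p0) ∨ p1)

Proof tree:
[∨I₁] p2, (p0 ∧ p1) ⊢ (((p2 ∨ p2) ∨ p0) ∨ p1)
  [Wk] p2, (p0 ∧ p1) ⊢ ((p2 ∨ p2) ∨ p0)
    [∨I₁] p2 ⊢ ((p2 ∨ p2) ∨ p0)
      [∨I₂] p2 ⊢ (p2 ∨ p2)
        [Ax] p2 ⊢ p2

Result: YES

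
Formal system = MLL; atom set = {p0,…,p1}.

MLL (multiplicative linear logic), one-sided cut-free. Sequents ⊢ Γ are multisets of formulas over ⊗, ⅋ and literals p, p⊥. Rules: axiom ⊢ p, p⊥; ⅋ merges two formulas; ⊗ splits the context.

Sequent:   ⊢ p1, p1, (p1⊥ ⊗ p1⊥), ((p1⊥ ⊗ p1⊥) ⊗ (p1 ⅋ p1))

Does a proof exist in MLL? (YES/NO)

Derivation (root first):
[⊗]  ⊢ p1, p1, (p1⊥ ⊗ p1⊥), ((p1⊥ ⊗ p1⊥) ⊗ (p1 ⅋ p1))
  [⊗]  ⊢ p1, p1, (p1⊥ ⊗ p1⊥)
    [Ax]  ⊢ p1, p1⊥
    [Ax]  ⊢ p1, p1⊥
  [⅋]  ⊢ (p1⊥ ⊗ p1⊥), (p1 ⅋ p1)
    [⊗]  ⊢ p1, p1, (p1⊥ ⊗ p1⊥)
      [Ax]  ⊢ p1, p1⊥
      [Ax]  ⊢ p1, p1⊥

Result: YES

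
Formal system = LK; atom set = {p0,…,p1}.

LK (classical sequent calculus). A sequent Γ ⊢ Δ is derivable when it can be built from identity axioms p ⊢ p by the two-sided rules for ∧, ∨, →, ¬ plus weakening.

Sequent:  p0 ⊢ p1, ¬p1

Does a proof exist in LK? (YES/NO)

Proof tree:
[¬R] p0 ⊢ p1, ¬p1
  [WL] p1, p0 ⊢ p1
    [Ax] p1 ⊢ p1

Result: YES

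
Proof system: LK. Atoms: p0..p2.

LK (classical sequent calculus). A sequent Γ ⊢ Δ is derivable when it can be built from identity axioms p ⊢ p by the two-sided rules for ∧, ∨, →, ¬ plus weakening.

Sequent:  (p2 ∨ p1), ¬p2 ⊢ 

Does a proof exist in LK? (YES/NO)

Enumerate valuations to refute Γ ⊢ Δ:
  v=000: Γ:[(p2 ∨ p1)=F, ¬p2=T] Δ:[] refutes=False
  v=001: Γ:[(p2 ∨ p1)=T, ¬p2=F] Δ:[] refutes=False
  v=010: Γ:[(p2 ∨ p1)=T, ¬p2=T] Δ:[] refutes=True  ← countermodel

Result: NO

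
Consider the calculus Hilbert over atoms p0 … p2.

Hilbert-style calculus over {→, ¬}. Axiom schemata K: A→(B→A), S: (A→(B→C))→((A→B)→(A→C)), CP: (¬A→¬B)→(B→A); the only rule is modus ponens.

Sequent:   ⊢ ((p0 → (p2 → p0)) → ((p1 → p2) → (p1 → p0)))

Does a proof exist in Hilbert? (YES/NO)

Search for a countermodel by truth-table:
  v=000: Γ:[] Δ:[((p0 → (p2 → p0)) → ((p1 → p2) → (p1 → p0)))=T] refutes=False
  v=001: Γ:[] Δ:[((p0 → (p2 → p0)) → ((p1 → p2) → (p1 → p0)))=T] refutes=False
  v=010: Γ:[] Δ:[((p0 → (p2 → p0)) → ((p1 → p2) → (p1 → p0)))=T] refutes=False
  v=011: Γ:[] Δ:[((p0 → (p2 → p0)) → ((p1 → p2) → (p1 → p0)))=F] refutes=True  ← countermodel

Result: NO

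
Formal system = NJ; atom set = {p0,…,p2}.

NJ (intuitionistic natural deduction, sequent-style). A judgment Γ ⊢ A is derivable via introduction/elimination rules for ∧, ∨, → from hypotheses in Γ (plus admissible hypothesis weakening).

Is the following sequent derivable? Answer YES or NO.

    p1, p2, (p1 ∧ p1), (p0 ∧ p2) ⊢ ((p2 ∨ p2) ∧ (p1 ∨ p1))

Proof tree:
[∧I] p1, p2, (p1 ∧ p1), (p0 ∧ p2) ⊢ ((p2 ∨ p2) ∧ (p1 ∨ p1))
  [∨I₁] p2, (p1 ∧ p1) ⊢ (p2 ∨ p2)
    [Wk] p2, (p1 ∧ p1) ⊢ p2
      [Ax] p2 ⊢ p2
  [∨I₂] p1, (p0 ∧ p2), p1 ⊢ (p1 ∨ p1)
    [Wk] p1, (p0 ∧ p2), p1 ⊢ p1
      [Wk] p1, (p0 ∧ p2) ⊢ p1
        [Ax] p1 ⊢ p1

Result: YES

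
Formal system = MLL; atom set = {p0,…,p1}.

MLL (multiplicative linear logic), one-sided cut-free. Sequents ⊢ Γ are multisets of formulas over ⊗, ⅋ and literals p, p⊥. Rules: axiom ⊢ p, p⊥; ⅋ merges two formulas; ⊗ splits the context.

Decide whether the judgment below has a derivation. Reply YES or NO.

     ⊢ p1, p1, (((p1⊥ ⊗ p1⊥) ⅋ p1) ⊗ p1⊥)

Proof tree:
[⊗]  ⊢ p1, p1, (((p1⊥ ⊗ p1⊥) ⅋ p1) ⊗ p1⊥)
  [⅋]  ⊢ p1, ((p1⊥ ⊗ p1⊥) ⅋ p1)
    [⊗]  ⊢ p1, p1, (p1⊥ ⊗ p1⊥)
      [Ax]  ⊢ p1, p1⊥
      [Ax]  ⊢ p1, p1⊥
  [Ax]  ⊢ p1, p1⊥

Result: YES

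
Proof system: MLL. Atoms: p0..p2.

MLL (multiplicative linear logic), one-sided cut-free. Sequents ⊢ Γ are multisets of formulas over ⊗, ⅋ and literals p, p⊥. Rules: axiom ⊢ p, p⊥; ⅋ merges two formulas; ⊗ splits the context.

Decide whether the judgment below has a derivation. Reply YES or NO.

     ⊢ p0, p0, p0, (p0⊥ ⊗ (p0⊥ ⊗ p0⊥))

Proof tree:
[⊗]  ⊢ p0, p0, p0, (p0⊥ ⊗ (p0⊥ ⊗ p0⊥))
  [Ax]  ⊢ p0, p0⊥
  [⊗]  ⊢ p0, p0, (p0⊥ ⊗ p0⊥)
    [Ax]  ⊢ p0, p0⊥
    [Ax]  ⊢ p0, p0⊥

Result: YES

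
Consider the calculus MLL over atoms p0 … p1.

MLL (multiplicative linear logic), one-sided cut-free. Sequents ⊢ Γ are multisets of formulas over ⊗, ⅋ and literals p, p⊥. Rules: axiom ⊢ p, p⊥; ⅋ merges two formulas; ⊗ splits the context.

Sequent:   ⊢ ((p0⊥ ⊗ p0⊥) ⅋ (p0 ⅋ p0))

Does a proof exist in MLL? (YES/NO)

Derivation trace:
[⅋]  ⊢ ((p0⊥ ⊗ p0⊥) ⅋ (p0 ⅋ p0))
  [⅋]  ⊢ (p0⊥ ⊗ p0⊥), (p0 ⅋ p0)
    [⊗]  ⊢ p0, p0, (p0⊥ ⊗ p0⊥)
      [Ax]  ⊢ p0, p0⊥
      [Ax]  ⊢ p0, p0⊥

Result: YES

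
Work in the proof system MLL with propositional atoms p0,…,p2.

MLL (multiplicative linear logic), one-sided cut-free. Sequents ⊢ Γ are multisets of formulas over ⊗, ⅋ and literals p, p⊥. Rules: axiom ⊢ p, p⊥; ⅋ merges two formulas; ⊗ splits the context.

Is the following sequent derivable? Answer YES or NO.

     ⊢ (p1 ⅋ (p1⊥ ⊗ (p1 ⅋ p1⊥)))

Proof tree:
[⅋]  ⊢ (p1 ⅋ (p1⊥ ⊗ (p1 ⅋ p1⊥)))
  [⊗]  ⊢ p1, (p1⊥ ⊗ (p1 ⅋ p1⊥))
    [Ax]  ⊢ p1, p1⊥
    [⅋]  ⊢ (p1 ⅋ p1⊥)
      [Ax]  ⊢ p1, p1⊥

Result: YES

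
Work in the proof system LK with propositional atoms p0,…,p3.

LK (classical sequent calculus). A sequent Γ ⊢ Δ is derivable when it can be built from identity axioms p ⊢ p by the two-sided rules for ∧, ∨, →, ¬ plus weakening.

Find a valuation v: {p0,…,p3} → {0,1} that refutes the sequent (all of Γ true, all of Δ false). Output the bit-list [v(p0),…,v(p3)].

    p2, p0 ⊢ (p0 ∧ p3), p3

Enumerate valuations to refute Γ ⊢ Δ:
  v=0000: Γ:[p2=F, p0=F] Δ:[(p0 ∧ p3)=F, p3=F] refutes=False
  v=0001: Γ:[p2=F, p0=F] Δ:[(p0 ∧ p3)=F, p3=T] refutes=False
  v=0010: Γ:[p2=T, p0=F] Δ:[(p0 ∧ p3)=F, p3=F] refutes=False
  v=0011: Γ:[p2=T, p0=F] Δ:[(p0 ∧ p3)=F, p3=T] refutes=False
  v=0100: Γ:[p2=F, p0=F] Δ:[(p0 ∧ p3)=F, p3=F] refutes=False
  v=0101: Γ:[p2=F, p0=F] Δ:[(p0 ∧ p3)=F, p3=T] refutes=False
  v=0110: Γ:[p2=T, p0=F] Δ:[(p0 ∧ p3)=F, p3=F] refutes=False
  v=0111: Γ:[p2=T, p0=F] Δ:[(p0 ∧ p3)=F, p3=T] refutes=False
  v=1000: Γ:[p2=F, p0=T] Δ:[(p0 ∧ p3)=F, p3=F] refutes=False
  v=1001: Γ:[p2=F, p0=T] Δ:[(p0 ∧ p3)=T, p3=T] refutes=False
  v=1010: Γ:[p2=T, p0=T] Δ:[(p0 ∧ p3)=F, p3=F] refutes=True  ← countermodel

Result: [1, 0, 1, 0]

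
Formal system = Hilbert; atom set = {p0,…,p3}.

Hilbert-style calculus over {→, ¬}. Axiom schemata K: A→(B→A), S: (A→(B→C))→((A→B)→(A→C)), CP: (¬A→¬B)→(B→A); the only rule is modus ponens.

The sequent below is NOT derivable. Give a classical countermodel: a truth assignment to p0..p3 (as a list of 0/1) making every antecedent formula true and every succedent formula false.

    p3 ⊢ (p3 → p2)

Truth-table refutation:
  v=0000: Γ:[p3=F] Δ:[(p3 → p2)=T] refutes=False
  v=0001: Γ:[p3=T] Δ:[(p3 → p2)=F] refutes=True  ← countermodel

Result: [0, 0, 0, 1]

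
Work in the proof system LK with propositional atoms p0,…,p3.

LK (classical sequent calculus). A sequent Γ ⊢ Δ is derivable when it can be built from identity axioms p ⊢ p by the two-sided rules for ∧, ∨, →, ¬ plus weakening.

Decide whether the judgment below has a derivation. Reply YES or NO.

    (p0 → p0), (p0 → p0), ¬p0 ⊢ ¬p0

Derivation (root first):
[¬R] (p0 → p0), (p0 → p0), ¬p0 ⊢ ¬p0
  [¬L] (p0 → p0), p0, (p0 → p0), ¬p0 ⊢ 
    [→L] (p0 → p0), p0, (p0 → p0) ⊢ p0
      [→L] p0, (p0 → p0) ⊢ p0
        [Ax] p0 ⊢ p0
        [Ax] p0 ⊢ p0
      [Ax] p0 ⊢ p0

Result: YES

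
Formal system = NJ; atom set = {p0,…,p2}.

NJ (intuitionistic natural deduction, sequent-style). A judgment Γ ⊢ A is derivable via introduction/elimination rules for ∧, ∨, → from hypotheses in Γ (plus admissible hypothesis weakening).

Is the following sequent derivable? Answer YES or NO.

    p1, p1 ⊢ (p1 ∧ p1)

Derivation trace:
[Wk] p1, p1 ⊢ (p1 ∧ p1)
  [∧I] p1 ⊢ (p1 ∧ p1)
    [Ax] p1 ⊢ p1
    [Ax] p1 ⊢ p1

Result: YES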